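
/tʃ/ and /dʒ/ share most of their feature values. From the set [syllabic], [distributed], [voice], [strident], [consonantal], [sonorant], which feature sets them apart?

The two segments share [−syllabic], [+distributed], [+strident], [+consonantal], [−sonorant]. The only feature from the list on which they differ: /tʃ/ is [−voice] while /dʒ/ is [+voice].

[voice]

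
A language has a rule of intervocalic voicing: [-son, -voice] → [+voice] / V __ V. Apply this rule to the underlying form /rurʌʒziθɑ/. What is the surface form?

[rurʌʒziðɑ]

The only segment in the rule's environment that also matches [-son, -voice] is /θ/. Applying [+voice] turns the voiceless dental fricative into /ð/ (voiced dental fricative), giving [rurʌʒziðɑ].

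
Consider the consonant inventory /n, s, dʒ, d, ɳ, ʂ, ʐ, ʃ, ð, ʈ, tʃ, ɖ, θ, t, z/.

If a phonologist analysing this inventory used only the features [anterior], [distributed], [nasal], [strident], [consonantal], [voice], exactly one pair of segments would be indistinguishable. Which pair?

tʃ, ʃ

Both /tʃ/ and /ʃ/ are [-anterior], [+distributed], [-nasal], [+strident], [+consonantal], [-voice]. Since the list omits [continuant] — which does distinguish the voiceless postalveolar affricate from the voiceless postalveolar fricative — this pair collapses; all other pairs remain distinct.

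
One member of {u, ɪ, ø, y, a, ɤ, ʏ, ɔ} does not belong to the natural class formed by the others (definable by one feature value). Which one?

a

[low] groups all but one: /u, ʏ, y, ɤ, ɔ, ø, ɪ/ share [−low] while /a/ (low unrounded vowel) alone is [+low]. Removing any other segment would not leave a single-feature class that excludes it.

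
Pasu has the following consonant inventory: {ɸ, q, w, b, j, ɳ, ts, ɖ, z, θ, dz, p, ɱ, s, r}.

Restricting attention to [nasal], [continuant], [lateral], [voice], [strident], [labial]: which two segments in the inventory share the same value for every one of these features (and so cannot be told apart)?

/j/ (palatal glide) and /r/ (alveolar trill) are both [-nasal], [+continuant], [-lateral], [+voice], [-strident], [-labial], so none of the listed features separates them. (They do differ in [dorsal], which is not among the given features.) Every other pair in the inventory differs on at least one listed feature.

j, r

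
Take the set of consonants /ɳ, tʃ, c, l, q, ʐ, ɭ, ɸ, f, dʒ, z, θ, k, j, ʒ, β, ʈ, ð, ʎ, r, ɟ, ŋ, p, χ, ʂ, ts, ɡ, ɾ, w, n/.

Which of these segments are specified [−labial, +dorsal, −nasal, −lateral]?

Among the inventory, the [−labial] segments are /ɳ, tʃ, c, l, q, ʐ, ɭ, dʒ, z, θ, k, j, ʒ, ʈ, ð, ʎ, r, ɟ, ŋ, χ, ʂ, ts, ɡ, ɾ, n/.
Within that set, [+dorsal] gives /c, q, k, j, ʎ, ɟ, ŋ, χ, ɡ/.
Then [−nasal] gives /c, q, k, j, ʎ, ɟ, χ, ɡ/.
Among these, [−lateral] leaves /c, q, k, j, ɟ, χ, ɡ/.

c, q, k, j, ɟ, χ, ɡ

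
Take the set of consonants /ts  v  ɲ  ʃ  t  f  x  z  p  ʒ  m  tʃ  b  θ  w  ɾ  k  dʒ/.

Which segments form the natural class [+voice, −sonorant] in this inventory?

v, z, ʒ, b, dʒ

Checking each segment against [+voice], [−sonorant]: /v/ (voiced labiodental fricative), /z/ (voiced alveolar fricative), /ʒ/ (voiced postalveolar fricative), /b/ (voiced bilabial stop), /dʒ/ (voiced postalveolar affricate) satisfy every feature; every other segment in the inventory fails at least one.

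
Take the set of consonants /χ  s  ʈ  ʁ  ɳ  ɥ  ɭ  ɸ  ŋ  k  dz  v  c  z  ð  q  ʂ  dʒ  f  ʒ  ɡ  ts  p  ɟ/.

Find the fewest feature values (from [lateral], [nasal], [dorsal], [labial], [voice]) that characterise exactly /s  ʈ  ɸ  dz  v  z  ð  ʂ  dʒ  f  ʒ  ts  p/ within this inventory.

[−nasal, −lateral, −dorsal]

Every target segment is [−nasal], [−lateral], [−dorsal]; each remaining inventory member fails at least one of these. Each conjunct is needed — [−lateral, −dorsal] alone would also admit /ɳ/; [−nasal, −dorsal] alone would also admit /ɭ/; [−nasal, −lateral] alone would also admit /χ, ʁ, ɥ, k, …/ — and no other combination of two listed features has exactly this extension, so three is the minimum.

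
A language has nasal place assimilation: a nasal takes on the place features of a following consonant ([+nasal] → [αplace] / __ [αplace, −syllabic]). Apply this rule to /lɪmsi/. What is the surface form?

/m/ sits before the [+coronal] consonant /s/, so it takes on [+coronal] and surfaces as /n/. The rest of the form is unaffected: [lɪnsi].

[lɪnsi]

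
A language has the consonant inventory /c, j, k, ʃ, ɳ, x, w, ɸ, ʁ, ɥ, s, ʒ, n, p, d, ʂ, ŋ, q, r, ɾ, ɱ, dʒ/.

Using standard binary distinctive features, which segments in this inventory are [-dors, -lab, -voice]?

ʃ, s, ʂ

Eliminate segments failing any feature: /c, j, k, x, w, ʁ, ɥ, ŋ, q/ are [+dorsal]; /ɳ, ʒ, n, d, r, ɾ, dʒ/ are [+voice]; /ɸ, p, ɱ/ are [+labial]. The remaining /ʃ, s, ʂ/ satisfy [-dorsal], [-labial], [-voice].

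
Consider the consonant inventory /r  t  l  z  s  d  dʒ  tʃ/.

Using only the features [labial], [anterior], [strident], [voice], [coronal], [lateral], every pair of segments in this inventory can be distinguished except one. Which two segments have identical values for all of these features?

/r/ (alveolar trill) and /d/ (voiced alveolar stop) are both [−labial], [+anterior], [−strident], [+voice], [+coronal], [−lateral], so none of the listed features separates them. (They do differ in [sonorant] and [continuant], which are not among the given features.) Every other pair in the inventory differs on at least one listed feature.

r, d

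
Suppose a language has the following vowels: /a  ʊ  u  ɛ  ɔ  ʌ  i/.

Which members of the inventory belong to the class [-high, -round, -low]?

Eliminate segments failing any feature: /a/ is [+low]; /ʊ, u, i/ are [+high]; /ɔ/ is [+round]. The remaining /ɛ, ʌ/ satisfy [-high], [-round], [-low].

ɛ, ʌ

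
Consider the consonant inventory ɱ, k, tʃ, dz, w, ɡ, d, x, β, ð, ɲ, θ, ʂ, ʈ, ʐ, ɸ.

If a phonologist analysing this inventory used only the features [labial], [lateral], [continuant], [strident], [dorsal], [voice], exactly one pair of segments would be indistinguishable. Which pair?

ɡ, ɲ

Both /ɡ/ and /ɲ/ are [−labial], [−lateral], [−continuant], [−strident], [+dorsal], [+voice]. Since the list omits [sonorant], [nasal] and [back] — which do distinguish the voiced velar stop from the palatal nasal — this pair collapses; all other pairs remain distinct.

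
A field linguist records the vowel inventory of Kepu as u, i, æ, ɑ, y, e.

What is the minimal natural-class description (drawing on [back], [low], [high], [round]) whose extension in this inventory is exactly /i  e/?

The class [-low], [-round] has exactly /i, e/ as its extension in this inventory. No smaller conjunction from the listed features achieves this: [-round] alone would also admit /æ, ɑ/; [-low] alone would also admit /u, y/; and checking the remaining single features turns up none with this extension.

[-low, -round]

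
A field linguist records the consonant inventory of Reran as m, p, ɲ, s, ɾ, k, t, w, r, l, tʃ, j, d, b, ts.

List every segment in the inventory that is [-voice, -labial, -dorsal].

s, t, tʃ, ts

First, the [-voice] segments are /p, s, k, t, tʃ, ts/.
Intersecting with [-labial] gives /s, k, t, tʃ, ts/.
Intersecting with [-dorsal] leaves /s, t, tʃ, ts/.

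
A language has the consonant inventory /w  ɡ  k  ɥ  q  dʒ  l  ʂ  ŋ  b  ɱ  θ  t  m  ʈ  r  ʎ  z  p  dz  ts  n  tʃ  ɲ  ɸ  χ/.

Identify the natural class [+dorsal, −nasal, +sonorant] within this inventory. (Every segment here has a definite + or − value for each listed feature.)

w, ɥ, ʎ

Eliminate segments failing any feature: /ɡ, k, q, χ/ are [−sonorant]; /dʒ, l, ʂ, b, ɱ, θ, t, m, ʈ, r, z, p, dz, ts, n, tʃ, ɸ/ are [−dorsal]; /ŋ, ɲ/ are [+nasal]. The remaining /w, ɥ, ʎ/ satisfy [+dorsal], [−nasal], [+sonorant].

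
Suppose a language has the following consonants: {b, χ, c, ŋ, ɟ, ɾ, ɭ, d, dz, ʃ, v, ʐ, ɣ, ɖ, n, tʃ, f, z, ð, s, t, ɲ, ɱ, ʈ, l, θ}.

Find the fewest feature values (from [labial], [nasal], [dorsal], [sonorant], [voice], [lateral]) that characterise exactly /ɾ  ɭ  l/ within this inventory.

[+sonorant, −nasal]

Every target segment is [+sonorant], [−nasal]; each remaining inventory member fails at least one of these. Each conjunct is needed — [−nasal] alone would also admit /b, χ, c, ɟ, …/; [+sonorant] alone would also admit /ŋ, n, ɲ, ɱ/ — and no other single listed feature has exactly this extension, so two is the minimum.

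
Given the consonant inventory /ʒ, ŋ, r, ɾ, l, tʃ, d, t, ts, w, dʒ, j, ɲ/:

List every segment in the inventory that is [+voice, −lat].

Checking each segment against [+voice], [−lateral]: /ʒ/ (voiced postalveolar fricative), /ŋ/ (velar nasal), /r/ (alveolar trill), /ɾ/ (alveolar tap), /d/ (voiced alveolar stop), /w/ (labial-velar glide), among others, satisfy every feature; every other segment in the inventory fails at least one.

ʒ, ŋ, r, ɾ, d, w, dʒ, j, ɲ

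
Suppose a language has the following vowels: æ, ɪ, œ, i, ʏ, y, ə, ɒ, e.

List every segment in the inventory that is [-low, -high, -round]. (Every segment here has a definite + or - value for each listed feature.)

ə, e

Eliminate segments failing any feature: /æ, ɒ/ are [+low]; /ɪ, i, ʏ, y/ are [+high]; /œ/ is [+round]. The remaining /ə, e/ satisfy [-low], [-high], [-round].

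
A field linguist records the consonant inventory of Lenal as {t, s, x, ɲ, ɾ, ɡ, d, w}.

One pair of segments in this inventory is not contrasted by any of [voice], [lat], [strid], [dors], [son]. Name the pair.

ɲ, w

Both /ɲ/ and /w/ are [+voice], [−lateral], [−strident], [+dorsal], [+sonorant]. Since the list omits [nasal], [continuant], [labial], [round] and [back] — which do distinguish the palatal nasal from the labial-velar glide — this pair collapses; all other pairs remain distinct.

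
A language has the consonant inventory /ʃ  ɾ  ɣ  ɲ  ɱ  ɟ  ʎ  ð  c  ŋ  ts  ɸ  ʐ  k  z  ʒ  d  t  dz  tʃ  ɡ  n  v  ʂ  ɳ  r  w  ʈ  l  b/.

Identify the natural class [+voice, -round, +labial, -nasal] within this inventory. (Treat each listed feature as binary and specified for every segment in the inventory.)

v, b

Checking each segment against [+voice], [-round], [+labial], [-nasal]: /v/ (voiced labiodental fricative), /b/ (voiced bilabial stop) satisfy every feature; every other segment in the inventory fails at least one.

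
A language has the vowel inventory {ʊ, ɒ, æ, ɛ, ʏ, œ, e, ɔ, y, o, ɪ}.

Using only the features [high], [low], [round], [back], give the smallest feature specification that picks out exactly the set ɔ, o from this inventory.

/ɔ, o/ are all [-high], [-low], [+back], and no other segment in the inventory matches all three values. Dropping any one of them over-generates: [-low, +back] alone would also admit /ʊ/; [-high, +back] alone would also admit /ɒ/; [-high, -low] alone would also admit /ɛ, œ, e/. No other combination of two listed features picks out exactly this set either, so fewer than three features will not do.

[-high, -low, +back]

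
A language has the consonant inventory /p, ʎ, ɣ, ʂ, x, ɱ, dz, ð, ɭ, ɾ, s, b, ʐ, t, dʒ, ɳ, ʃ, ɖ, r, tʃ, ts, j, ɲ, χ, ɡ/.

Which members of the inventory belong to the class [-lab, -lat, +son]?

ɾ, ɳ, r, j, ɲ

Checking each segment against [-labial], [-lateral], [+sonorant]: /ɾ/ (alveolar tap), /ɳ/ (retroflex nasal), /r/ (alveolar trill), /j/ (palatal glide), /ɲ/ (palatal nasal) satisfy every feature; every other segment in the inventory fails at least one.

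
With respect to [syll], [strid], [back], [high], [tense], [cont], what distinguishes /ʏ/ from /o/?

[high], [back], [tense]

/ʏ/ is the high front rounded lax vowel and /o/ is the mid back rounded tense vowel. Both are [+syllabic], [-strident], [+continuant]. /ʏ/ is [+high] while /o/ is [-high]; /ʏ/ is [-back] while /o/ is [+back]; /ʏ/ is [-tense] while /o/ is [+tense], so the distinguishing features are [high], [back], [tense].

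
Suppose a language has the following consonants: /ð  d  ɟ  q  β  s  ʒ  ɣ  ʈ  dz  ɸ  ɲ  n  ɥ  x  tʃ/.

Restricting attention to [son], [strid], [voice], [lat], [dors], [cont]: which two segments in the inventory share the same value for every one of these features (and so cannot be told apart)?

On the given features, /ð/ and /β/ have an identical profile: [−sonorant], [−strident], [+voice], [−lateral], [−dorsal], [+continuant]. No other two segments in the inventory coincide on all 6 features. (They do differ in [labial] and [coronal], which are not among the given features.)

ð, β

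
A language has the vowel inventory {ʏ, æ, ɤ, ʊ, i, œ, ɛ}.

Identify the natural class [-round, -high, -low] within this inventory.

ɤ, ɛ

Eliminate segments failing any feature: /ʏ, ʊ, œ/ are [+round]; /æ/ is [+low]; /i/ is [+high]. The remaining /ɤ, ɛ/ satisfy [-round], [-high], [-low].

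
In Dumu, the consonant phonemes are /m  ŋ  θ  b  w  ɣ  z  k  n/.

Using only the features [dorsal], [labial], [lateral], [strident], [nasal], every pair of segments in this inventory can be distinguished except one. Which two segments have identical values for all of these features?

ɣ, k

Both /ɣ/ and /k/ are [+dorsal], [−labial], [−lateral], [−strident], [−nasal]. Since the list omits [voice] and [continuant] — which do distinguish the voiced velar fricative from the voiceless velar stop — this pair collapses; all other pairs remain distinct.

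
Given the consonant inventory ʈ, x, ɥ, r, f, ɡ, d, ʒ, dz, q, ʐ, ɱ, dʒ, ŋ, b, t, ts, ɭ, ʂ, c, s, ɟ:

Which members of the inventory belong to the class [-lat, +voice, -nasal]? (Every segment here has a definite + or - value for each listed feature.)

Checking each segment against [-lateral], [+voice], [-nasal]: /ɥ/ (labial-palatal glide), /r/ (alveolar trill), /ɡ/ (voiced velar stop), /d/ (voiced alveolar stop), /ʒ/ (voiced postalveolar fricative), /dz/ (voiced alveolar affricate), among others, satisfy every feature; every other segment in the inventory fails at least one.

ɥ, r, ɡ, d, ʒ, dz, ʐ, dʒ, b, ɟ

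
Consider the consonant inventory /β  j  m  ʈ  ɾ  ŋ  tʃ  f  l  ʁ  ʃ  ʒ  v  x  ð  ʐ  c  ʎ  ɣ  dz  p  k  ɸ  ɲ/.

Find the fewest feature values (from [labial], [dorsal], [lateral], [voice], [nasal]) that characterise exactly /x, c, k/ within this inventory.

[-voice, +dorsal]

/x, c, k/ are all [-voice], [+dorsal], and no other segment in the inventory matches both values. Dropping any one of them over-generates: [+dorsal] alone would also admit /j, ŋ, ʁ, ʎ, …/; [-voice] alone would also admit /ʈ, tʃ, f, ʃ, …/. No other single listed feature picks out exactly this set either, so fewer than two features will not do.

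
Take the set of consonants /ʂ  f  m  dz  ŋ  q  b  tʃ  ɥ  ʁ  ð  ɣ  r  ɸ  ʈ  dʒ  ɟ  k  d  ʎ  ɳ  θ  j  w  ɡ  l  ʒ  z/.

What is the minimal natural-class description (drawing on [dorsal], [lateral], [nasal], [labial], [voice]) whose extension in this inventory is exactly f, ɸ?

[−voice, +labial]

/f, ɸ/ are all [−voice], [+labial], and no other segment in the inventory matches both values. Dropping any one of them over-generates: [+labial] alone would also admit /m, b, ɥ, w/; [−voice] alone would also admit /ʂ, q, tʃ, ʈ, …/. No other single listed feature picks out exactly this set either, so fewer than two features will not do.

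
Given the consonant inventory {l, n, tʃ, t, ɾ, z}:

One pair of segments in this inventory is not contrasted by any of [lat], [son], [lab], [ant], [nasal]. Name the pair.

/t/ (voiceless alveolar stop) and /z/ (voiced alveolar fricative) are both [−lateral], [−sonorant], [−labial], [+anterior], [−nasal], so none of the listed features separates them. (They do differ in [voice], [continuant] and [strident], which are not among the given features.) Every other pair in the inventory differs on at least one listed feature.

t, z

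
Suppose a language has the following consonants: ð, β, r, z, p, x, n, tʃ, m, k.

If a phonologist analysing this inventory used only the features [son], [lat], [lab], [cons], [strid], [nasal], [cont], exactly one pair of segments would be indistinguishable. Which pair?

/ð/ (voiced dental fricative) and /x/ (voiceless velar fricative) are both [-sonorant], [-lateral], [-labial], [+consonantal], [-strident], [-nasal], [+continuant], so none of the listed features separates them. (They do differ in [voice], [coronal] and [dorsal], which are not among the given features.) Every other pair in the inventory differs on at least one listed feature.

ð, x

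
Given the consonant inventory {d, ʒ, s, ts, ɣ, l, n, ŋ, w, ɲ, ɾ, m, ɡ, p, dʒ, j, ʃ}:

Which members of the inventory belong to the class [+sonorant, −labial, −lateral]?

n, ŋ, ɲ, ɾ, j

Eliminate segments failing any feature: /d, ʒ, s, ts, ɣ, ɡ, p, dʒ, ʃ/ are [−sonorant]; /l/ is [+lateral]; /w, m/ are [+labial]. The remaining /n, ŋ, ɲ, ɾ, j/ satisfy [+sonorant], [−labial], [−lateral].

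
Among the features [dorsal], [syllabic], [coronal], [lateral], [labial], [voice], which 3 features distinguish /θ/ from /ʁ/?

/θ/ is the voiceless dental fricative and /ʁ/ is the voiced uvular fricative. Both are [-syllabic], [-lateral], [-labial]. /θ/ is [-voice] while /ʁ/ is [+voice]; /θ/ is [+coronal] while /ʁ/ is [-coronal]; /θ/ is [-dorsal] while /ʁ/ is [+dorsal], so the distinguishing features are [voice], [coronal], [dorsal].

[voice], [coronal], [dorsal]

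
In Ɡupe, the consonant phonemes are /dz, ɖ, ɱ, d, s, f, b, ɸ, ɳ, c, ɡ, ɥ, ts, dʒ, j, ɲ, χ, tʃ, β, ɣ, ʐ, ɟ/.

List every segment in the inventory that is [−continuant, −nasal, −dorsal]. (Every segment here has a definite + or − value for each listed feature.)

Eliminate segments failing any feature: /ɱ, ɳ, ɲ/ are [+nasal]; /s, f, ɸ, ɥ, j, χ, β, ɣ, ʐ/ are [+continuant]; /c, ɡ, ɟ/ are [+dorsal]. The remaining /dz, ɖ, d, b, ts, dʒ, tʃ/ satisfy [−continuant], [−nasal], [−dorsal].

dz, ɖ, d, b, ts, dʒ, tʃ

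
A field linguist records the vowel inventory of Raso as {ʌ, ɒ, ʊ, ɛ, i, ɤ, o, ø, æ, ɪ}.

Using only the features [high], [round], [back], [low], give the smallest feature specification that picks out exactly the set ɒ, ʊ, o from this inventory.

/ɒ, ʊ, o/ are all [+back], [+round], and no other segment in the inventory matches both values. Dropping any one of them over-generates: [+round] alone would also admit /ø/; [+back] alone would also admit /ʌ, ɤ/. No other single listed feature picks out exactly this set either, so fewer than two features will not do.

[+back, +round]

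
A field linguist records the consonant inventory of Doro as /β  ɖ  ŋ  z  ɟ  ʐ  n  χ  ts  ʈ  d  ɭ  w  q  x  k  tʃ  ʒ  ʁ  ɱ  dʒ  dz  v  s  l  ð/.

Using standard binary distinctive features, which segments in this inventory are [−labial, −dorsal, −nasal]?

Checking each segment against [−labial], [−dorsal], [−nasal]: /ɖ/ (voiced retroflex stop), /z/ (voiced alveolar fricative), /ʐ/ (voiced retroflex fricative), /ts/ (voiceless alveolar affricate), /ʈ/ (voiceless retroflex stop), /d/ (voiced alveolar stop), among others, satisfy every feature; every other segment in the inventory fails at least one.

ɖ, z, ʐ, ts, ʈ, d, ɭ, tʃ, ʒ, dʒ, dz, s, l, ð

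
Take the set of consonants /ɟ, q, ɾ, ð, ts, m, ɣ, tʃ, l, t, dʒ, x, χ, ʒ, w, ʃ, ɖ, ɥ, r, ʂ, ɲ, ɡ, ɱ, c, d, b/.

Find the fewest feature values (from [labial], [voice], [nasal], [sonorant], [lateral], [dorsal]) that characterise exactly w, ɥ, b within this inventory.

[-nasal, +labial]

/w, ɥ, b/ are all [-nasal], [+labial], and no other segment in the inventory matches both values. Dropping any one of them over-generates: [+labial] alone would also admit /m, ɱ/; [-nasal] alone would also admit /ɟ, q, ɾ, ð, …/. No other single listed feature picks out exactly this set either, so fewer than two features will not do.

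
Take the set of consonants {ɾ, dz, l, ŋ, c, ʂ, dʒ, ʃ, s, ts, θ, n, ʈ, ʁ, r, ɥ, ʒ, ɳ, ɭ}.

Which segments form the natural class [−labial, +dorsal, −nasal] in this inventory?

The [−labial] segments are /ɾ, dz, l, ŋ, c, ʂ, dʒ, ʃ, s, ts, θ, n, ʈ, ʁ, r, ʒ, ɳ, ɭ/.
Then [+dorsal] gives /ŋ, c, ʁ/.
Intersecting with [−nasal] leaves /c, ʁ/.

c, ʁ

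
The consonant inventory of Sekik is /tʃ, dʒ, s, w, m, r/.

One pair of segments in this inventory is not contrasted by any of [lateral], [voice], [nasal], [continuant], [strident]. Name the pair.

On the given features, /w/ and /r/ have an identical profile: [−lateral], [+voice], [−nasal], [+continuant], [−strident]. No other two segments in the inventory coincide on all 5 features. (They do differ in [labial], [round], [coronal] and [dorsal], which are not among the given features.)

w, r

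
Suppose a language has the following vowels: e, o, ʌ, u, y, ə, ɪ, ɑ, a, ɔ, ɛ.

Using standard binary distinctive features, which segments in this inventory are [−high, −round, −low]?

Among the inventory, the [−high] segments are /e, o, ʌ, ə, ɑ, a, ɔ, ɛ/.
Within that set, [−round] gives /e, ʌ, ə, ɑ, a, ɛ/.
Among these, [−low] leaves /e, ʌ, ə, ɛ/.

e, ʌ, ə, ɛ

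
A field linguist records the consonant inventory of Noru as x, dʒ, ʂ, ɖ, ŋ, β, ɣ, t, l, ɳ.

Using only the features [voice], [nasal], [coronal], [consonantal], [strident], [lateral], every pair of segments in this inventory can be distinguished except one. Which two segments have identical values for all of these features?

ɣ, β

On the given features, /ɣ/ and /β/ have an identical profile: [+voice], [-nasal], [-coronal], [+consonantal], [-strident], [-lateral]. No other two segments in the inventory coincide on all 6 features. (They do differ in [labial] and [dorsal], which are not among the given features.)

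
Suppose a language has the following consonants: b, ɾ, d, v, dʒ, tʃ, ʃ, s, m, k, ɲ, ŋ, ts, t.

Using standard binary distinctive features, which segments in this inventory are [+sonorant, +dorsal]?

ɲ, ŋ

Eliminate segments failing any feature: /b, d, v, dʒ, tʃ, ʃ, s, k, ts, t/ are [−sonorant]; /ɾ, m/ are [−dorsal]. The remaining /ɲ, ŋ/ satisfy [+sonorant], [+dorsal].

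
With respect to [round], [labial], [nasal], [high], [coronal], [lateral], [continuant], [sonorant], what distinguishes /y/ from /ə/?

[labial], [round], [high]

/y/ is the high front rounded tense vowel and /ə/ is the mid central vowel (schwa). Both are [-nasal], [-coronal], [-lateral], [+continuant], [+sonorant]. /y/ is [+labial] while /ə/ is [-labial]; /y/ is [+round] while /ə/ is [-round]; /y/ is [+high] while /ə/ is [-high], so the distinguishing features are [labial], [round], [high].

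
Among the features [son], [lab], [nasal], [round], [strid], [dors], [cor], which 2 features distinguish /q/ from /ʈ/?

/q/ is the voiceless uvular stop and /ʈ/ is the voiceless retroflex stop. Both are [-sonorant], [-labial], [-nasal], [-round], [-strident]. /q/ is [-coronal] while /ʈ/ is [+coronal]; /q/ is [+dorsal] while /ʈ/ is [-dorsal], so the distinguishing features are [coronal], [dorsal].

[coronal], [dorsal]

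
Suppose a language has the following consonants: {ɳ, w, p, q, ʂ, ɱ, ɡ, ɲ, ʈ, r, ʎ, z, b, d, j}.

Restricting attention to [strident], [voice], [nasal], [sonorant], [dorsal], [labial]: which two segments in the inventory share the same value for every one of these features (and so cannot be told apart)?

/ʎ/ (palatal lateral approximant) and /j/ (palatal glide) are both [−strident], [+voice], [−nasal], [+sonorant], [+dorsal], [−labial], so none of the listed features separates them. (They do differ in [lateral], which is not among the given features.) Every other pair in the inventory differs on at least one listed feature.

ʎ, j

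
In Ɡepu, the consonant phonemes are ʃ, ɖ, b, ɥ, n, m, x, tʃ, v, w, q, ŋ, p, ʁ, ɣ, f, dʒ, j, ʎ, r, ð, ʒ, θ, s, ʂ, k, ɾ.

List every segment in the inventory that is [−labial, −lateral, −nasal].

ʃ, ɖ, x, tʃ, q, ʁ, ɣ, dʒ, j, r, ð, ʒ, θ, s, ʂ, k, ɾ

Checking each segment against [−labial], [−lateral], [−nasal]: /ʃ/ (voiceless postalveolar fricative), /ɖ/ (voiced retroflex stop), /x/ (voiceless velar fricative), /tʃ/ (voiceless postalveolar affricate), /q/ (voiceless uvular stop), /ʁ/ (voiced uvular fricative), among others, satisfy every feature; every other segment in the inventory fails at least one.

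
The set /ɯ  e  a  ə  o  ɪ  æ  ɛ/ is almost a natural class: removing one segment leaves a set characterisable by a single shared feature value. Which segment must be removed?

The remaining segments after removing /o/ share [-round]; /o/ (mid back rounded tense vowel) is [+round]. For every other candidate removal, the leftover set fails to share any single feature value that the removed segment lacks.

o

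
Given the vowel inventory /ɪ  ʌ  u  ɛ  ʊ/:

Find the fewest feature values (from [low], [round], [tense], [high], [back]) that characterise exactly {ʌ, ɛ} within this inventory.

[-high]

/ʌ, ɛ/ are exactly the [-high] segments in the inventory, so a single feature suffices.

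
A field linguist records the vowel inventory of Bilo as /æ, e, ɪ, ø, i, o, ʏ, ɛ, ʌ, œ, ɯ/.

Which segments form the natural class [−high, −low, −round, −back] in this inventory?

e, ɛ

Checking each segment against [−high], [−low], [−round], [−back]: /e/ (mid front unrounded tense vowel), /ɛ/ (mid front unrounded lax vowel) satisfy every feature; every other segment in the inventory fails at least one.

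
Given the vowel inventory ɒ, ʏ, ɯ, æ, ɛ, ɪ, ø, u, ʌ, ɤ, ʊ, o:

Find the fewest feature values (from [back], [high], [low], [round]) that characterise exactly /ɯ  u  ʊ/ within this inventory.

The class [+high], [+back] has exactly /ɯ, u, ʊ/ as its extension in this inventory. No smaller conjunction from the listed features achieves this: [+back] alone would also admit /ɒ, ʌ, ɤ, o/; [+high] alone would also admit /ʏ, ɪ/; and checking the remaining single features turns up none with this extension.

[+high, +back]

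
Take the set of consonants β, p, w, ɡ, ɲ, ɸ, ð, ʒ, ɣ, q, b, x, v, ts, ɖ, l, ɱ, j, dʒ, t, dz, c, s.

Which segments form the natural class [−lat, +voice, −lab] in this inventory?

ɡ, ɲ, ð, ʒ, ɣ, ɖ, j, dʒ, dz

Among the inventory, the [−lateral] segments are /β, p, w, ɡ, ɲ, ɸ, ð, ʒ, ɣ, q, b, x, v, ts, ɖ, ɱ, j, dʒ, t, dz, c, s/.
Within that set, [+voice] gives /β, w, ɡ, ɲ, ð, ʒ, ɣ, b, v, ɖ, ɱ, j, dʒ, dz/.
Among these, [−labial] leaves /ɡ, ɲ, ð, ʒ, ɣ, ɖ, j, dʒ, dz/.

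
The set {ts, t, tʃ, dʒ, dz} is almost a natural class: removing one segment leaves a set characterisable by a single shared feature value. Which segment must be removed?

/tʃ, dz, dʒ, ts/ are all [+delayed release], but /t/ (voiceless alveolar stop) is [−delayed release]. No other single segment can be removed to leave a set sharing one feature value that the removed segment lacks, so /t/ is the odd one out.

t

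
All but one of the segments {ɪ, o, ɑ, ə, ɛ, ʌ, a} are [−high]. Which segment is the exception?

/ɪ/ is the high front unrounded lax vowel, which is [+high]; the rest — /ɛ, ɑ, a, o, ʌ, ə/ — are [−high].

ɪ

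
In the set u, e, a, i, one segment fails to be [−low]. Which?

a

/u, e, i/ are all [−low]; /a/ (low unrounded vowel) is [+low].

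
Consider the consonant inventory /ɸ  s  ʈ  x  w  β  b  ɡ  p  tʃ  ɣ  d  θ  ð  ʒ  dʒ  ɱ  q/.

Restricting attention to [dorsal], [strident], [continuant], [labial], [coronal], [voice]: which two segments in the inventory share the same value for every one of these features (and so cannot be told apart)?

On the given features, /b/ and /ɱ/ have an identical profile: [-dorsal], [-strident], [-continuant], [+labial], [-coronal], [+voice]. No other two segments in the inventory coincide on all 6 features. (They do differ in [sonorant] and [nasal], which are not among the given features.)

b, ɱ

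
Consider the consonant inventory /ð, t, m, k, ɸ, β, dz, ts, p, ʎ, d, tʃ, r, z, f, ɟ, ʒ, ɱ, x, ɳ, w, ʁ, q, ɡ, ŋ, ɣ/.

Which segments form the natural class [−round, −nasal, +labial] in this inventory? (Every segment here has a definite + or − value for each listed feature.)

ɸ, β, p, f

Checking each segment against [−round], [−nasal], [+labial]: /ɸ/ (voiceless bilabial fricative), /β/ (voiced bilabial fricative), /p/ (voiceless bilabial stop), /f/ (voiceless labiodental fricative) satisfy every feature; every other segment in the inventory fails at least one.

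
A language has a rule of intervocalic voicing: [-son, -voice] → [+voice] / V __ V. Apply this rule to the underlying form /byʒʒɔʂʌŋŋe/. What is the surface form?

The only segment in the rule's environment that also matches [-son, -voice] is /ʂ/. Applying [+voice] turns the voiceless retroflex fricative into /ʐ/ (voiced retroflex fricative), giving [byʒʒɔʐʌŋŋe].

[byʒʒɔʐʌŋŋe]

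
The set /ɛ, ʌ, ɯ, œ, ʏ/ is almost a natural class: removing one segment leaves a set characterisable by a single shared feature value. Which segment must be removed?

[tense] groups all but one: /ɛ, ʌ, ʏ, œ/ share [−tense] while /ɯ/ (high back unrounded vowel) alone is [+tense]. Removing any other segment would not leave a single-feature class that excludes it.

ɯ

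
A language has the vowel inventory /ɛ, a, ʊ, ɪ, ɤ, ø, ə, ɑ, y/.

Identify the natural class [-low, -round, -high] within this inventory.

ɛ, ɤ, ə

Among the inventory, the [-low] segments are /ɛ, ʊ, ɪ, ɤ, ø, ə, y/.
Then [-round] gives /ɛ, ɪ, ɤ, ə/.
Of those, [-high] leaves /ɛ, ɤ, ə/.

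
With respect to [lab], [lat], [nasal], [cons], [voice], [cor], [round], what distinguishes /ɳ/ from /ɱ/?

/ɳ/ (retroflex nasal) and /ɱ/ (labiodental nasal) agree on [−lateral], [+nasal], [+consonantal], [+voice], [−round]. They differ on [labial] (/ɳ/ [−], /ɱ/ [+]), [coronal] (/ɳ/ [+], /ɱ/ [−]).

[labial], [coronal]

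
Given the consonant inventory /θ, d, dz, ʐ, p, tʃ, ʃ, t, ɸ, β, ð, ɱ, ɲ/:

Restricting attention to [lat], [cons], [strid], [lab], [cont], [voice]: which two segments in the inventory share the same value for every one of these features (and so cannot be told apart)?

d, ɲ

/d/ (voiced alveolar stop) and /ɲ/ (palatal nasal) are both [-lateral], [+consonantal], [-strident], [-labial], [-continuant], [+voice], so none of the listed features separates them. (They do differ in [sonorant], [nasal] and [dorsal], which are not among the given features.) Every other pair in the inventory differs on at least one listed feature.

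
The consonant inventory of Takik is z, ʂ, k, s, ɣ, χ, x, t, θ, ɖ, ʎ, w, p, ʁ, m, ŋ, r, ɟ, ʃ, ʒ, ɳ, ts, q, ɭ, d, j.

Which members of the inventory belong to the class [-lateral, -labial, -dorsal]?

z, ʂ, s, t, θ, ɖ, r, ʃ, ʒ, ɳ, ts, d

Checking each segment against [-lateral], [-labial], [-dorsal]: /z/ (voiced alveolar fricative), /ʂ/ (voiceless retroflex fricative), /s/ (voiceless alveolar fricative), /t/ (voiceless alveolar stop), /θ/ (voiceless dental fricative), /ɖ/ (voiced retroflex stop), among others, satisfy every feature; every other segment in the inventory fails at least one.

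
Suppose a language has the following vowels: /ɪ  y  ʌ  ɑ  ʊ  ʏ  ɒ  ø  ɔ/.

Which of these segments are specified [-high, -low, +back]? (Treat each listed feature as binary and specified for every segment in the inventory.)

ʌ, ɔ

Eliminate segments failing any feature: /ɪ, y, ʊ, ʏ/ are [+high]; /ɑ, ɒ/ are [+low]; /ø/ is [-back]. The remaining /ʌ, ɔ/ satisfy [-high], [-low], [+back].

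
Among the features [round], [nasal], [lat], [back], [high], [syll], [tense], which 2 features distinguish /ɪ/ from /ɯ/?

[back], [tense]

/ɪ/ is the high front unrounded lax vowel and /ɯ/ is the high back unrounded vowel. Both are [−round], [−nasal], [−lateral], [+high], [+syllabic]. /ɪ/ is [−back] while /ɯ/ is [+back]; /ɪ/ is [−tense] while /ɯ/ is [+tense], so the distinguishing features are [back], [tense].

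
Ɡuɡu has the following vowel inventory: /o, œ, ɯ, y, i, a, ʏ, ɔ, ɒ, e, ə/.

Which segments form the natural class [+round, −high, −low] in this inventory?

o, œ, ɔ

Checking each segment against [+round], [−high], [−low]: /o/ (mid back rounded tense vowel), /œ/ (mid front rounded lax vowel), /ɔ/ (mid back rounded lax vowel) satisfy every feature; every other segment in the inventory fails at least one.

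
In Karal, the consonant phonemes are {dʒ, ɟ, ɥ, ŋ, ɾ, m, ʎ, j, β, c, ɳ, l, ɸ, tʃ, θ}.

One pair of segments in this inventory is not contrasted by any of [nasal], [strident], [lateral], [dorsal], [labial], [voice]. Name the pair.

ɟ, j

/ɟ/ (voiced palatal stop) and /j/ (palatal glide) are both [−nasal], [−strident], [−lateral], [+dorsal], [−labial], [+voice], so none of the listed features separates them. (They do differ in [sonorant] and [continuant], which are not among the given features.) Every other pair in the inventory differs on at least one listed feature.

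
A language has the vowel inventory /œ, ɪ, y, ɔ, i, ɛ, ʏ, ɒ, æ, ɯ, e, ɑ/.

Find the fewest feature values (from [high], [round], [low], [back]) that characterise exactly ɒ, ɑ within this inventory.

Every target segment is [+low], [+back]; each remaining inventory member fails at least one of these. Each conjunct is needed — [+back] alone would also admit /ɔ, ɯ/; [+low] alone would also admit /æ/ — and no other single listed feature has exactly this extension, so two is the minimum.

[+low, +back]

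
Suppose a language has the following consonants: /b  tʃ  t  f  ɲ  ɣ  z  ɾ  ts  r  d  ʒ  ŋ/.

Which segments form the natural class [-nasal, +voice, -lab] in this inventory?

Eliminate segments failing any feature: /b/ is [+labial]; /tʃ, t, f, ts/ are [-voice]; /ɲ, ŋ/ are [+nasal]. The remaining /ɣ, z, ɾ, r, d, ʒ/ satisfy [-nasal], [+voice], [-labial].

ɣ, z, ɾ, r, d, ʒ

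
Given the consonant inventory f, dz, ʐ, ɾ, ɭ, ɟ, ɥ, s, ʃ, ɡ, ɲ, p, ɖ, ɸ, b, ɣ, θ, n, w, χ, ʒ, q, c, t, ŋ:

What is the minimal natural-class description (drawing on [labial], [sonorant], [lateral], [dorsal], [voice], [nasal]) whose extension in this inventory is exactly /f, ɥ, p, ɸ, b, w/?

[+labial]

/f, ɥ, p, ɸ, b, w/ are exactly the [+labial] segments in the inventory, so a single feature suffices.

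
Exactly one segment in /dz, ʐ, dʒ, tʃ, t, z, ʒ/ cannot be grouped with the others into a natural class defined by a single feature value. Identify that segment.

t

/dʒ, z, tʃ, ʐ, dz, ʒ/ are all [+strident], but /t/ (voiceless alveolar stop) is [-strident]. No other single segment can be removed to leave a set sharing one feature value that the removed segment lacks, so /t/ is the odd one out.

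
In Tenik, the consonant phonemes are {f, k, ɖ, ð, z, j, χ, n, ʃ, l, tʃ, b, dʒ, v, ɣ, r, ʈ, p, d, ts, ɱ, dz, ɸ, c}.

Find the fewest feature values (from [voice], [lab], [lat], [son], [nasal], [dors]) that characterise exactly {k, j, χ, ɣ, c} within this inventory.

[+dors]

The target set is precisely the extension of [+dorsal] in this inventory.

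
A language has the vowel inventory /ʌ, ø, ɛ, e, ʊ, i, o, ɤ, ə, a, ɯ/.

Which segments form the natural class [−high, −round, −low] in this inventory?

ʌ, ɛ, e, ɤ, ə

Eliminate segments failing any feature: /ø, o/ are [+round]; /ʊ, i, ɯ/ are [+high]; /a/ is [+low]. The remaining /ʌ, ɛ, e, ɤ, ə/ satisfy [−high], [−round], [−low].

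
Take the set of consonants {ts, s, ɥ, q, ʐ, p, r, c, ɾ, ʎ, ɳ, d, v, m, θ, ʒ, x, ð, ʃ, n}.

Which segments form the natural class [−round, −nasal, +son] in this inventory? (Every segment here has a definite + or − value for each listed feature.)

Checking each segment against [−round], [−nasal], [+sonorant]: /r/ (alveolar trill), /ɾ/ (alveolar tap), /ʎ/ (palatal lateral approximant) satisfy every feature; every other segment in the inventory fails at least one.

r, ɾ, ʎ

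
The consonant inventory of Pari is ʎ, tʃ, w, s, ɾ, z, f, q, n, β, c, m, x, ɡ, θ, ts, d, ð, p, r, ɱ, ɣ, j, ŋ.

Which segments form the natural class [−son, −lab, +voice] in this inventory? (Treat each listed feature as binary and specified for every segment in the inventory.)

Checking each segment against [−sonorant], [−labial], [+voice]: /z/ (voiced alveolar fricative), /ɡ/ (voiced velar stop), /d/ (voiced alveolar stop), /ð/ (voiced dental fricative), /ɣ/ (voiced velar fricative) satisfy every feature; every other segment in the inventory fails at least one.

z, ɡ, d, ð, ɣ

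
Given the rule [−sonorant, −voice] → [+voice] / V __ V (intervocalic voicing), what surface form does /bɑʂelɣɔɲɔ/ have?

Only /ʂ/ occurs between two vowels (/ɑ/ __ /e/) and matches the structural description. It is a voiceless retroflex fricative, so [−sonorant, −voice] holds; changing it to [+voice] with all other features held fixed yields /ʐ/ (voiced retroflex fricative). No other segment meets both the structural description and the environment, so the output is [bɑʐelɣɔɲɔ].

[bɑʐelɣɔɲɔ]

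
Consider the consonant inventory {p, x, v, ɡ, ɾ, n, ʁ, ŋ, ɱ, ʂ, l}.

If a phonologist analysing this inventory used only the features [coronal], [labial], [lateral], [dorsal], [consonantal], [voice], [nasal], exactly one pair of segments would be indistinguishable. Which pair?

On the given features, /ɡ/ and /ʁ/ have an identical profile: [−coronal], [−labial], [−lateral], [+dorsal], [+consonantal], [+voice], [−nasal]. No other two segments in the inventory coincide on all 7 features. (They do differ in [continuant] and [high], which are not among the given features.)

ɡ, ʁ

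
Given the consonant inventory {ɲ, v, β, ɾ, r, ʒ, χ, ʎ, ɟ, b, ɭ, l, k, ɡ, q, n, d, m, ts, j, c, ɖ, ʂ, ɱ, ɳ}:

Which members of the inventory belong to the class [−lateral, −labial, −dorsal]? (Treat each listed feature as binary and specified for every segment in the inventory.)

Checking each segment against [−lateral], [−labial], [−dorsal]: /ɾ/ (alveolar tap), /r/ (alveolar trill), /ʒ/ (voiced postalveolar fricative), /n/ (alveolar nasal), /d/ (voiced alveolar stop), /ts/ (voiceless alveolar affricate), among others, satisfy every feature; every other segment in the inventory fails at least one.

ɾ, r, ʒ, n, d, ts, ɖ, ʂ, ɳ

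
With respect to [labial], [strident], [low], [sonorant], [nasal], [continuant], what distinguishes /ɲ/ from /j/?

/ɲ/ is the palatal nasal and /j/ is the palatal glide. Both are [−labial], [−strident], [−low], [+sonorant]. /ɲ/ is [+nasal] while /j/ is [−nasal]; /ɲ/ is [−continuant] while /j/ is [+continuant], so the distinguishing features are [nasal], [continuant].

[nasal], [continuant]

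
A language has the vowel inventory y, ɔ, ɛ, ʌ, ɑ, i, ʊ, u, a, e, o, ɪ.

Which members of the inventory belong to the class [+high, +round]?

y, ʊ, u

The [+high] segments are /y, i, ʊ, u, ɪ/.
Of those, [+round] leaves /y, ʊ, u/.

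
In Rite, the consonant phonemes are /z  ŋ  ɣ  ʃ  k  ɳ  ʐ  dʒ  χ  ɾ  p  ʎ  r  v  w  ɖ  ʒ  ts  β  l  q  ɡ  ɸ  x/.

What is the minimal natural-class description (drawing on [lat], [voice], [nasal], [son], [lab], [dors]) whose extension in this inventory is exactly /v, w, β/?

/v, w, β/ are all [+voice], [+labial], and no other segment in the inventory matches both values. Dropping any one of them over-generates: [+labial] alone would also admit /p, ɸ/; [+voice] alone would also admit /z, ŋ, ɣ, ɳ, …/. No other single listed feature picks out exactly this set either, so fewer than two features will not do.

[+voice, +lab]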